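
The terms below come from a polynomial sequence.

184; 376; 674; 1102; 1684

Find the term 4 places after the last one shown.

6032

First differences: 192, 298, 428, 582
Second differences: 106, 130, 154
Third differences: 24, 24
Third differences constant at 24.
154 + 24 = 178;  582 + 178 = 760;  1684 + 760 = 2444
178 + 24 = 202;  760 + 202 = 962;  2444 + 962 = 3406
202 + 24 = 226;  962 + 226 = 1188;  3406 + 1188 = 4594
226 + 24 = 250;  1188 + 250 = 1438;  4594 + 1438 = 6032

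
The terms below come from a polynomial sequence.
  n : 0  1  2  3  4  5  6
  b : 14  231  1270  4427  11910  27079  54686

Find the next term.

101115

First differences: 217  1039  3157  7483  15169  27607
Second differences: 822  2118  4326  7686  12438
Third differences: 1296  2208  3360  4752
Fourth differences: 912  1152  1392
Fifth differences: 240  240
Fifth differences constant at 240.
1392 + 240 = 1632;  4752 + 1632 = 6384;  12438 + 6384 = 18822;  27607 + 18822 = 46429;  54686 + 46429 = 101115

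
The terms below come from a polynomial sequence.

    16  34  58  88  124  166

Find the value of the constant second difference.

D1: 18, 24, 30, 36, 42
D2: 6, 6, 6, 6

6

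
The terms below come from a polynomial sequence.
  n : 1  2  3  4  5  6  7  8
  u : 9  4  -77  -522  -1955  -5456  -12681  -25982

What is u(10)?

-84420

First differences: -5 , -81 , -445 , -1433 , -3501 , -7225 , -13301
Second differences: -76 , -364 , -988 , -2068 , -3724 , -6076
Third differences: -288 , -624 , -1080 , -1656 , -2352
Fourth differences: -336 , -456 , -576 , -696
Fifth differences: -120 , -120 , -120
Constant fifth difference = -120, so extend:
-696 − 120 = -816;  -2352 − 816 = -3168;  -6076 − 3168 = -9244;  -13301 − 9244 = -22545;  -25982 − 22545 = -48527
-816 − 120 = -936;  -3168 − 936 = -4104;  -9244 − 4104 = -13348;  -22545 − 13348 = -35893;  -48527 − 35893 = -84420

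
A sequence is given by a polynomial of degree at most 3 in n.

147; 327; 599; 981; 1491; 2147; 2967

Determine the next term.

3969

Δ: 180, 272, 382, 510, 656, 820
Δ²: 92, 110, 128, 146, 164
Δ³: 18, 18, 18, 18
The third differences are constant (18).
164 + 18 = 182;  820 + 182 = 1002;  2967 + 1002 = 3969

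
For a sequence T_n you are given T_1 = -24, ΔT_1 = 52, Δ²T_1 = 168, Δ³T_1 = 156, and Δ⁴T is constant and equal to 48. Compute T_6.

3716

Build the table forward from the leading diagonal:
Δ⁴: 48, 48, 48, 48, 48, 48
Δ³: 156, 204, 252, 300, 348, 396
Δ²: 168, 324, 528, 780, 1080, 1428
Δ: 52, 220, 544, 1072, 1852, 2932
T: -24, 28, 248, 792, 1864, 3716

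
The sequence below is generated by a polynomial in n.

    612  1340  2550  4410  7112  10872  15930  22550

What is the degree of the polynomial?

4

First differences: 728, 1210, 1860, 2702, 3760, 5058, 6620
Second differences: 482, 650, 842, 1058, 1298, 1562
Third differences: 168, 192, 216, 240, 264
Fourth differences: 24, 24, 24, 24
The fourth differences are constant, so the polynomial has degree 4.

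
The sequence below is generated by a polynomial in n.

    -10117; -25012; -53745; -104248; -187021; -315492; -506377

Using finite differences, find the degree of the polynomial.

5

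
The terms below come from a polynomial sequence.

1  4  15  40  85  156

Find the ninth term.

585

3 , 11 , 25 , 45 , 71
8 , 14 , 20 , 26
6 , 6 , 6
Third differences constant at 6.
26 + 6 = 32;  71 + 32 = 103;  156 + 103 = 259
32 + 6 = 38;  103 + 38 = 141;  259 + 141 = 400
38 + 6 = 44;  141 + 44 = 185;  400 + 185 = 585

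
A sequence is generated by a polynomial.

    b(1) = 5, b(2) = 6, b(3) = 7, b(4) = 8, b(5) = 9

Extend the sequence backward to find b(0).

D1: 1  1  1  1
The first differences are constant at 1.
Work back: 5 − 1 = 4

4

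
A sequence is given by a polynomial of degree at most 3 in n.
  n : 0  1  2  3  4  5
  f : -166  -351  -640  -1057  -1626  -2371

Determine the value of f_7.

Δ: -185, -289, -417, -569, -745
Δ²: -104, -128, -152, -176
Δ³: -24, -24, -24
Constant third difference = -24, so extend:
-176 − 24 = -200;  -745 − 200 = -945;  -2371 − 945 = -3316
-200 − 24 = -224;  -945 − 224 = -1169;  -3316 − 1169 = -4485

-4485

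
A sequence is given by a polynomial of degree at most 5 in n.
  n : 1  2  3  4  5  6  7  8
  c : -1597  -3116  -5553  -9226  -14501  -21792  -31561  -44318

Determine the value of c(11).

-106337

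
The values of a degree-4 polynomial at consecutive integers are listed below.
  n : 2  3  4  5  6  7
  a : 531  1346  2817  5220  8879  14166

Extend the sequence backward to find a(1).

144

Δ: 815  1471  2403  3659  5287
Δ²: 656  932  1256  1628
Δ³: 276  324  372
Δ⁴: 48  48
The fourth differences are constant at 48.
Work back: 276 − 48 = 228;  656 − 228 = 428;  815 − 428 = 387;  531 − 387 = 144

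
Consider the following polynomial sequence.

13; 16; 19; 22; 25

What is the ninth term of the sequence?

37

D1: 3, 3, 3, 3
The first differences are constant (3).
25 + 3 = 28
28 + 3 = 31
31 + 3 = 34
34 + 3 = 37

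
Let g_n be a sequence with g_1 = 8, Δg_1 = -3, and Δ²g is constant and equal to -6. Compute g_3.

-4

Build the table forward from the leading diagonal:
Δ²: -6  -6  -6
Δ: -3  -9  -15
g: 8  5  -4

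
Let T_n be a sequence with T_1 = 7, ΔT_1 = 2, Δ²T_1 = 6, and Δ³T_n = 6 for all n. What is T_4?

Build the table forward from the leading diagonal:
Third differences: 6, 6, 6, 6
Second differences: 6, 12, 18, 24
First differences: 2, 8, 20, 38
T: 7, 9, 17, 37

37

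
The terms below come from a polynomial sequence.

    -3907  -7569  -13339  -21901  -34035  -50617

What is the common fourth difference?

-96

Δ: -3662, -5770, -8562, -12134, -16582
Δ²: -2108, -2792, -3572, -4448
Δ³: -684, -780, -876
Δ⁴: -96, -96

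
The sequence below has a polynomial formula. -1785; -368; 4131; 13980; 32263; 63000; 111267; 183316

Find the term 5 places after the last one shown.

1417, 4499, 9849, 18283, 30737, 48267, 72049
3082, 5350, 8434, 12454, 17530, 23782
2268, 3084, 4020, 5076, 6252
816, 936, 1056, 1176
120, 120, 120
Constant fifth difference = 120, so extend:
1176 + 120 = 1296;  6252 + 1296 = 7548;  23782 + 7548 = 31330;  72049 + 31330 = 103379;  183316 + 103379 = 286695
1296 + 120 = 1416;  7548 + 1416 = 8964;  31330 + 8964 = 40294;  103379 + 40294 = 143673;  286695 + 143673 = 430368
1416 + 120 = 1536;  8964 + 1536 = 10500;  40294 + 10500 = 50794;  143673 + 50794 = 194467;  430368 + 194467 = 624835
1536 + 120 = 1656;  10500 + 1656 = 12156;  50794 + 12156 = 62950;  194467 + 62950 = 257417;  624835 + 257417 = 882252
1656 + 120 = 1776;  12156 + 1776 = 13932;  62950 + 13932 = 76882;  257417 + 76882 = 334299;  882252 + 334299 = 1216551

1216551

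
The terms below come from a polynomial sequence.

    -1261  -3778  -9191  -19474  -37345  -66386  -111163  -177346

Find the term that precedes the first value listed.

First differences: -2517  -5413  -10283  -17871  -29041  -44777  -66183
Second differences: -2896  -4870  -7588  -11170  -15736  -21406
Third differences: -1974  -2718  -3582  -4566  -5670
Fourth differences: -744  -864  -984  -1104
Fifth differences: -120  -120  -120
The fifth differences are constant at -120.
Work back: -744 + 120 = -624;  -1974 + 624 = -1350;  -2896 + 1350 = -1546;  -2517 + 1546 = -971;  -1261 + 971 = -290

-290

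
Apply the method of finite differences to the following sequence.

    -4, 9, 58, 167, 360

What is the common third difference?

Δ: 13, 49, 109, 193
Δ²: 36, 60, 84
Δ³: 24, 24

24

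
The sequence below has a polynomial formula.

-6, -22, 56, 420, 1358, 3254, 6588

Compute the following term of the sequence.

D1: -16  78  364  938  1896  3334
D2: 94  286  574  958  1438
D3: 192  288  384  480
D4: 96  96  96
Fourth differences constant at 96.
480 + 96 = 576;  1438 + 576 = 2014;  3334 + 2014 = 5348;  6588 + 5348 = 11936

11936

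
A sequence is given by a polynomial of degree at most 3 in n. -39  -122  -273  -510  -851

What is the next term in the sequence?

D1: -83 , -151 , -237 , -341
D2: -68 , -86 , -104
D3: -18 , -18
Third differences constant at -18.
-104 − 18 = -122;  -341 − 122 = -463;  -851 − 463 = -1314

-1314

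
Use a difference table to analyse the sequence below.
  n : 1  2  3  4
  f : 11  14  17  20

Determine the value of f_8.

First differences: 3 , 3 , 3
First differences constant at 3.
20 + 3 = 23
23 + 3 = 26
26 + 3 = 29
29 + 3 = 32

32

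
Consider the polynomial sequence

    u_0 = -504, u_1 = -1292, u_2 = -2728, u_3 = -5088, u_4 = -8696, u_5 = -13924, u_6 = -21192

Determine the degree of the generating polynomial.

4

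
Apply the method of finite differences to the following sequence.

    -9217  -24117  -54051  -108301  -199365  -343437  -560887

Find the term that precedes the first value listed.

-2805

-14900, -29934, -54250, -91064, -144072, -217450
-15034, -24316, -36814, -53008, -73378
-9282, -12498, -16194, -20370
-3216, -3696, -4176
-480, -480
The fifth differences are constant at -480.
Work back: -3216 + 480 = -2736;  -9282 + 2736 = -6546;  -15034 + 6546 = -8488;  -14900 + 8488 = -6412;  -9217 + 6412 = -2805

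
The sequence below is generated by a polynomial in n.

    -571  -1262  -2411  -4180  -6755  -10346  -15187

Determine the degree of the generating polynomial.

4

D1: -691, -1149, -1769, -2575, -3591, -4841
D2: -458, -620, -806, -1016, -1250
D3: -162, -186, -210, -234
D4: -24, -24, -24
The fourth differences are constant, so the polynomial has degree 4.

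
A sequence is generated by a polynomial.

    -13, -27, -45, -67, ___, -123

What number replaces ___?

Using the first 4 terms:
-14  -18  -22
-4  -4
Constant second difference = -4.
Extend forward: -22 − 4 = -26;  -67 − 26 = -93

-93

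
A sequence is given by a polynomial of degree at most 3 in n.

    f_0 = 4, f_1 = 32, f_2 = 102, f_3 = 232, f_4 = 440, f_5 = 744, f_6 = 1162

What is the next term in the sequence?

1712

28, 70, 130, 208, 304, 418
42, 60, 78, 96, 114
18, 18, 18, 18
Constant third difference = 18, so extend:
114 + 18 = 132;  418 + 132 = 550;  1162 + 550 = 1712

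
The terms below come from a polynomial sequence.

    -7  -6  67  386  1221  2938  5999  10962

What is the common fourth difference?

96

D1: 1, 73, 319, 835, 1717, 3061, 4963
D2: 72, 246, 516, 882, 1344, 1902
D3: 174, 270, 366, 462, 558
D4: 96, 96, 96, 96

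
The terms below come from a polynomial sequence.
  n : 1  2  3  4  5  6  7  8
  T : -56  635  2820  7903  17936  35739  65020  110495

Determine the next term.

D1: 691  2185  5083  10033  17803  29281  45475
D2: 1494  2898  4950  7770  11478  16194
D3: 1404  2052  2820  3708  4716
D4: 648  768  888  1008
D5: 120  120  120
Constant fifth difference = 120, so extend:
1008 + 120 = 1128;  4716 + 1128 = 5844;  16194 + 5844 = 22038;  45475 + 22038 = 67513;  110495 + 67513 = 178008

178008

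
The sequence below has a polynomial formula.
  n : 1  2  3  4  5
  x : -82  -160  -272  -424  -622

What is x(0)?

Δ: -78  -112  -152  -198
Δ²: -34  -40  -46
Δ³: -6  -6
The third differences are constant at -6.
Work back: -34 + 6 = -28;  -78 + 28 = -50;  -82 + 50 = -32

-32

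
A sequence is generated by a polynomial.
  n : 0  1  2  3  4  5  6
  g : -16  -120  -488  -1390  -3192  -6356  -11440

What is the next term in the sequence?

-19098

D1: -104, -368, -902, -1802, -3164, -5084
D2: -264, -534, -900, -1362, -1920
D3: -270, -366, -462, -558
D4: -96, -96, -96
Fourth differences constant at -96.
-558 − 96 = -654;  -1920 − 654 = -2574;  -5084 − 2574 = -7658;  -11440 − 7658 = -19098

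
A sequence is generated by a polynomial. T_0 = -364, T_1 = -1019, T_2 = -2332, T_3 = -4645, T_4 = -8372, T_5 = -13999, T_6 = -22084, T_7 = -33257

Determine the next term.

-655, -1313, -2313, -3727, -5627, -8085, -11173
-658, -1000, -1414, -1900, -2458, -3088
-342, -414, -486, -558, -630
-72, -72, -72, -72
Fourth differences constant at -72.
-630 − 72 = -702;  -3088 − 702 = -3790;  -11173 − 3790 = -14963;  -33257 − 14963 = -48220

-48220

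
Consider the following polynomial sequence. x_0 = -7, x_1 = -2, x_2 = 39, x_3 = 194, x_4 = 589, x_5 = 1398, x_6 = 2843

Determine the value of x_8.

D1: 5  41  155  395  809  1445
D2: 36  114  240  414  636
D3: 78  126  174  222
D4: 48  48  48
The fourth differences are constant (48).
222 + 48 = 270;  636 + 270 = 906;  1445 + 906 = 2351;  2843 + 2351 = 5194
270 + 48 = 318;  906 + 318 = 1224;  2351 + 1224 = 3575;  5194 + 3575 = 8769

8769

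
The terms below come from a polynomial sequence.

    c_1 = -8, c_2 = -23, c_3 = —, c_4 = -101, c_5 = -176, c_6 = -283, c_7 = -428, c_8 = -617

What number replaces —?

Using the last 5 terms:
First differences: -75, -107, -145, -189
Second differences: -32, -38, -44
Third differences: -6, -6
Constant third difference = -6.
Extend backward: -32 + 6 = -26;  -75 + 26 = -49;  -101 + 49 = -52

-52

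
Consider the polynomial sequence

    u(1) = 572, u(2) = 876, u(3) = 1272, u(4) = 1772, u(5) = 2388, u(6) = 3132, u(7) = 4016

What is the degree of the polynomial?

Δ: 304, 396, 500, 616, 744, 884
Δ²: 92, 104, 116, 128, 140
Δ³: 12, 12, 12, 12
The third differences are constant, so the polynomial has degree 3.

3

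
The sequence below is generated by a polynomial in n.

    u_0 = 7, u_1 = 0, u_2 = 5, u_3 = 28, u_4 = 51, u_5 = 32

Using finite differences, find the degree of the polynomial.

First differences: -7, 5, 23, 23, -19
Second differences: 12, 18, 0, -42
Third differences: 6, -18, -42
Fourth differences: -24, -24
The fourth differences are constant, so the polynomial has degree 4.

4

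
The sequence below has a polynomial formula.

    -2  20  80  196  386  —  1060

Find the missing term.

Using the first 5 terms:
D1: 22, 60, 116, 190
D2: 38, 56, 74
D3: 18, 18
Constant third difference = 18.
Extend forward: 74 + 18 = 92;  190 + 92 = 282;  386 + 282 = 668

668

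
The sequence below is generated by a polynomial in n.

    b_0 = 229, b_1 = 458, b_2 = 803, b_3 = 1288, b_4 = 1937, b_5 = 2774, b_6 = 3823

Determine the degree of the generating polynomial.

3

229, 345, 485, 649, 837, 1049
116, 140, 164, 188, 212
24, 24, 24, 24
The third differences are constant, so the polynomial has degree 3.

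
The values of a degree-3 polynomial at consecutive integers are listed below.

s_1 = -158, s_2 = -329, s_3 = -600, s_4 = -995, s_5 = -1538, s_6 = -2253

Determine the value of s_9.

-5670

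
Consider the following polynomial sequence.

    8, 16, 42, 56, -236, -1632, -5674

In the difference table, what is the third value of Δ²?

-306

Δ: 8, 26, 14, -292, -1396, -4042
Δ²: 18, -12, -306, -1104, -2646
Δ³: -30, -294, -798, -1542
Δ⁴: -264, -504, -744
Δ⁵: -240, -240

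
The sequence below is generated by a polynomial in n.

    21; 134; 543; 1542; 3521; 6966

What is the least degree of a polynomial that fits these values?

First differences: 113, 409, 999, 1979, 3445
Second differences: 296, 590, 980, 1466
Third differences: 294, 390, 486
Fourth differences: 96, 96
The fourth differences are constant, so the polynomial has degree 4.

4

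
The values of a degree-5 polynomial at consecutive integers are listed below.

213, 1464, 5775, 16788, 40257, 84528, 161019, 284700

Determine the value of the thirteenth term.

Δ: 1251, 4311, 11013, 23469, 44271, 76491, 123681
Δ²: 3060, 6702, 12456, 20802, 32220, 47190
Δ³: 3642, 5754, 8346, 11418, 14970
Δ⁴: 2112, 2592, 3072, 3552
Δ⁵: 480, 480, 480
Constant fifth difference = 480, so extend:
3552 + 480 = 4032;  14970 + 4032 = 19002;  47190 + 19002 = 66192;  123681 + 66192 = 189873;  284700 + 189873 = 474573
4032 + 480 = 4512;  19002 + 4512 = 23514;  66192 + 23514 = 89706;  189873 + 89706 = 279579;  474573 + 279579 = 754152
4512 + 480 = 4992;  23514 + 4992 = 28506;  89706 + 28506 = 118212;  279579 + 118212 = 397791;  754152 + 397791 = 1151943
4992 + 480 = 5472;  28506 + 5472 = 33978;  118212 + 33978 = 152190;  397791 + 152190 = 549981;  1151943 + 549981 = 1701924
5472 + 480 = 5952;  33978 + 5952 = 39930;  152190 + 39930 = 192120;  549981 + 192120 = 742101;  1701924 + 742101 = 2444025

2444025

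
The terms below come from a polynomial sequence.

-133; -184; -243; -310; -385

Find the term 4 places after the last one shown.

-765

First differences: -51, -59, -67, -75
Second differences: -8, -8, -8
Constant second difference = -8, so extend:
-75 − 8 = -83;  -385 − 83 = -468
-83 − 8 = -91;  -468 − 91 = -559
-91 − 8 = -99;  -559 − 99 = -658
-99 − 8 = -107;  -658 − 107 = -765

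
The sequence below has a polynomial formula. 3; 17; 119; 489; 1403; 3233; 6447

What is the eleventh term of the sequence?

45863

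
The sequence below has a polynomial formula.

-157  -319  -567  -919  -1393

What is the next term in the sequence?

D1: -162 , -248 , -352 , -474
D2: -86 , -104 , -122
D3: -18 , -18
Constant third difference = -18, so extend:
-122 − 18 = -140;  -474 − 140 = -614;  -1393 − 614 = -2007

-2007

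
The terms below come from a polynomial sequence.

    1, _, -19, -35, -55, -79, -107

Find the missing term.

-7

Using the last 5 terms:
-16, -20, -24, -28
-4, -4, -4
Constant second difference = -4.
Extend backward: -16 + 4 = -12;  -19 + 12 = -7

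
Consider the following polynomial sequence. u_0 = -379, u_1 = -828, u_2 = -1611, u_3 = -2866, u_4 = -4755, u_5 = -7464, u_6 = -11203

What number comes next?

-449, -783, -1255, -1889, -2709, -3739
-334, -472, -634, -820, -1030
-138, -162, -186, -210
-24, -24, -24
The fourth differences are constant (-24).
-210 − 24 = -234;  -1030 − 234 = -1264;  -3739 − 1264 = -5003;  -11203 − 5003 = -16206

-16206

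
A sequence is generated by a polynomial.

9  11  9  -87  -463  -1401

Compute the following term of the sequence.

-3279

Δ: 2 , -2 , -96 , -376 , -938
Δ²: -4 , -94 , -280 , -562
Δ³: -90 , -186 , -282
Δ⁴: -96 , -96
Constant fourth difference = -96, so extend:
-282 − 96 = -378;  -562 − 378 = -940;  -938 − 940 = -1878;  -1401 − 1878 = -3279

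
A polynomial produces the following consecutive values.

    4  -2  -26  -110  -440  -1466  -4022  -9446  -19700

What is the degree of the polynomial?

D1: -6, -24, -84, -330, -1026, -2556, -5424, -10254
D2: -18, -60, -246, -696, -1530, -2868, -4830
D3: -42, -186, -450, -834, -1338, -1962
D4: -144, -264, -384, -504, -624
D5: -120, -120, -120, -120
The fifth differences are constant, so the polynomial has degree 5.

5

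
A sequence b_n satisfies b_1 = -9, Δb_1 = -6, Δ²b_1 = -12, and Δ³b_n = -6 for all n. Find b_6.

-219

Build the table forward from the leading diagonal:
D3: -6  -6  -6  -6  -6  -6
D2: -12  -18  -24  -30  -36  -42
D1: -6  -18  -36  -60  -90  -126
b: -9  -15  -33  -69  -129  -219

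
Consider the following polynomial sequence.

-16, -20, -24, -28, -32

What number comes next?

-36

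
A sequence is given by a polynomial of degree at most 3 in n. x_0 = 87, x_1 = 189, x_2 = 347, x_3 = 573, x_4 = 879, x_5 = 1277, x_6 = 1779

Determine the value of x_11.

6269

First differences: 102, 158, 226, 306, 398, 502
Second differences: 56, 68, 80, 92, 104
Third differences: 12, 12, 12, 12
Third differences constant at 12.
104 + 12 = 116;  502 + 116 = 618;  1779 + 618 = 2397
116 + 12 = 128;  618 + 128 = 746;  2397 + 746 = 3143
128 + 12 = 140;  746 + 140 = 886;  3143 + 886 = 4029
140 + 12 = 152;  886 + 152 = 1038;  4029 + 1038 = 5067
152 + 12 = 164;  1038 + 164 = 1202;  5067 + 1202 = 6269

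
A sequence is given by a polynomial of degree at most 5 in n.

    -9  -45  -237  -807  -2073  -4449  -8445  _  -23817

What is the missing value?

Using the first 7 terms:
Δ: -36, -192, -570, -1266, -2376, -3996
Δ²: -156, -378, -696, -1110, -1620
Δ³: -222, -318, -414, -510
Δ⁴: -96, -96, -96
Constant fourth difference = -96.
Extend forward: -510 − 96 = -606;  -1620 − 606 = -2226;  -3996 − 2226 = -6222;  -8445 − 6222 = -14667

-14667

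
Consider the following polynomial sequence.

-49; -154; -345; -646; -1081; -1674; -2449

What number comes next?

Δ: -105, -191, -301, -435, -593, -775
Δ²: -86, -110, -134, -158, -182
Δ³: -24, -24, -24, -24
Third differences constant at -24.
-182 − 24 = -206;  -775 − 206 = -981;  -2449 − 981 = -3430

-3430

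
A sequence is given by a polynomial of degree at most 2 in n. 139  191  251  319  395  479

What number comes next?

571

D1: 52  60  68  76  84
D2: 8  8  8  8
The second differences are constant (8).
84 + 8 = 92;  479 + 92 = 571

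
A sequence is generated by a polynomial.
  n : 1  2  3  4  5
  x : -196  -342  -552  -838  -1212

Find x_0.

-102

D1: -146  -210  -286  -374
D2: -64  -76  -88
D3: -12  -12
The third differences are constant at -12.
Work back: -64 + 12 = -52;  -146 + 52 = -94;  -196 + 94 = -102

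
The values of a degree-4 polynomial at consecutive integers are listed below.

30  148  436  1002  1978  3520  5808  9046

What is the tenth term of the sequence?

D1: 118, 288, 566, 976, 1542, 2288, 3238
D2: 170, 278, 410, 566, 746, 950
D3: 108, 132, 156, 180, 204
D4: 24, 24, 24, 24
Fourth differences constant at 24.
204 + 24 = 228;  950 + 228 = 1178;  3238 + 1178 = 4416;  9046 + 4416 = 13462
228 + 24 = 252;  1178 + 252 = 1430;  4416 + 1430 = 5846;  13462 + 5846 = 19308

19308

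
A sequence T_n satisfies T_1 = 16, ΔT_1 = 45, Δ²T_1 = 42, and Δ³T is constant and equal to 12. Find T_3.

Build the table forward from the leading diagonal:
D3: 12, 12, 12
D2: 42, 54, 66
D1: 45, 87, 141
T: 16, 61, 148

148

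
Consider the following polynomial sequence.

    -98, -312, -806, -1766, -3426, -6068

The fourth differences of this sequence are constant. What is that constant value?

-48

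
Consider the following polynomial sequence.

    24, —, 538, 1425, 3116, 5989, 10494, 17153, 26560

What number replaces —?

Using the last 7 terms:
887, 1691, 2873, 4505, 6659, 9407
804, 1182, 1632, 2154, 2748
378, 450, 522, 594
72, 72, 72
Constant fourth difference = 72.
Extend backward: 378 − 72 = 306;  804 − 306 = 498;  887 − 498 = 389;  538 − 389 = 149

149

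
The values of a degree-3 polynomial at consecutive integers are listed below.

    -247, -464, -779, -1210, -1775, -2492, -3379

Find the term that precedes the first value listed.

-110

Δ: -217, -315, -431, -565, -717, -887
Δ²: -98, -116, -134, -152, -170
Δ³: -18, -18, -18, -18
The third differences are constant at -18.
Work back: -98 + 18 = -80;  -217 + 80 = -137;  -247 + 137 = -110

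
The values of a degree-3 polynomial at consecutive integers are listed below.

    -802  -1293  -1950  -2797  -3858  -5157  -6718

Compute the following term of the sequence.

D1: -491 , -657 , -847 , -1061 , -1299 , -1561
D2: -166 , -190 , -214 , -238 , -262
D3: -24 , -24 , -24 , -24
The third differences are constant (-24).
-262 − 24 = -286;  -1561 − 286 = -1847;  -6718 − 1847 = -8565

-8565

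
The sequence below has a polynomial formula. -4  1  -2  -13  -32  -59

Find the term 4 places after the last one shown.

-247

Δ: 5 , -3 , -11 , -19 , -27
Δ²: -8 , -8 , -8 , -8
Constant second difference = -8, so extend:
-27 − 8 = -35;  -59 − 35 = -94
-35 − 8 = -43;  -94 − 43 = -137
-43 − 8 = -51;  -137 − 51 = -188
-51 − 8 = -59;  -188 − 59 = -247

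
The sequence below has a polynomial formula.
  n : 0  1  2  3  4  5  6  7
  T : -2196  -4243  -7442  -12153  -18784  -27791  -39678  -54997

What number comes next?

First differences: -2047, -3199, -4711, -6631, -9007, -11887, -15319
Second differences: -1152, -1512, -1920, -2376, -2880, -3432
Third differences: -360, -408, -456, -504, -552
Fourth differences: -48, -48, -48, -48
The fourth differences are constant (-48).
-552 − 48 = -600;  -3432 − 600 = -4032;  -15319 − 4032 = -19351;  -54997 − 19351 = -74348

-74348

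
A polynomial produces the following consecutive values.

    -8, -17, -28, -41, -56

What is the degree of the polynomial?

2

Δ: -9, -11, -13, -15
Δ²: -2, -2, -2
The second differences are constant, so the polynomial has degree 2.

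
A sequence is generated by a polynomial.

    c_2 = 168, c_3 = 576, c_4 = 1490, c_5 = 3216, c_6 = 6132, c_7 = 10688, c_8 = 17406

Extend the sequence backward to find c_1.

32

D1: 408  914  1726  2916  4556  6718
D2: 506  812  1190  1640  2162
D3: 306  378  450  522
D4: 72  72  72
The fourth differences are constant at 72.
Work back: 306 − 72 = 234;  506 − 234 = 272;  408 − 272 = 136;  168 − 136 = 32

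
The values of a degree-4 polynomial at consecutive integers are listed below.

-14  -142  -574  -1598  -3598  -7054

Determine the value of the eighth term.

D1: -128, -432, -1024, -2000, -3456
D2: -304, -592, -976, -1456
D3: -288, -384, -480
D4: -96, -96
The fourth differences are constant (-96).
-480 − 96 = -576;  -1456 − 576 = -2032;  -3456 − 2032 = -5488;  -7054 − 5488 = -12542
-576 − 96 = -672;  -2032 − 672 = -2704;  -5488 − 2704 = -8192;  -12542 − 8192 = -20734

-20734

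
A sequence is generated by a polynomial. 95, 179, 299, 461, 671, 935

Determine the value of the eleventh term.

3275

D1: 84, 120, 162, 210, 264
D2: 36, 42, 48, 54
D3: 6, 6, 6
Constant third difference = 6, so extend:
54 + 6 = 60;  264 + 60 = 324;  935 + 324 = 1259
60 + 6 = 66;  324 + 66 = 390;  1259 + 390 = 1649
66 + 6 = 72;  390 + 72 = 462;  1649 + 462 = 2111
72 + 6 = 78;  462 + 78 = 540;  2111 + 540 = 2651
78 + 6 = 84;  540 + 84 = 624;  2651 + 624 = 3275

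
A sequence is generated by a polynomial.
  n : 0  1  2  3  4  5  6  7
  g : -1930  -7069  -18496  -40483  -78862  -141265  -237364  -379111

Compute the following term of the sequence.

-580978

D1: -5139, -11427, -21987, -38379, -62403, -96099, -141747
D2: -6288, -10560, -16392, -24024, -33696, -45648
D3: -4272, -5832, -7632, -9672, -11952
D4: -1560, -1800, -2040, -2280
D5: -240, -240, -240
The fifth differences are constant (-240).
-2280 − 240 = -2520;  -11952 − 2520 = -14472;  -45648 − 14472 = -60120;  -141747 − 60120 = -201867;  -379111 − 201867 = -580978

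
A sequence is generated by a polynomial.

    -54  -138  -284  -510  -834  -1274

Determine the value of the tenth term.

-84, -146, -226, -324, -440
-62, -80, -98, -116
-18, -18, -18
Third differences constant at -18.
-116 − 18 = -134;  -440 − 134 = -574;  -1274 − 574 = -1848
-134 − 18 = -152;  -574 − 152 = -726;  -1848 − 726 = -2574
-152 − 18 = -170;  -726 − 170 = -896;  -2574 − 896 = -3470
-170 − 18 = -188;  -896 − 188 = -1084;  -3470 − 1084 = -4554

-4554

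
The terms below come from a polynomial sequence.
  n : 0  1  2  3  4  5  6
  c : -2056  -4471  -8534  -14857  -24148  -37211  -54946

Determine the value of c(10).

D1: -2415, -4063, -6323, -9291, -13063, -17735
D2: -1648, -2260, -2968, -3772, -4672
D3: -612, -708, -804, -900
D4: -96, -96, -96
The fourth differences are constant (-96).
-900 − 96 = -996;  -4672 − 996 = -5668;  -17735 − 5668 = -23403;  -54946 − 23403 = -78349
-996 − 96 = -1092;  -5668 − 1092 = -6760;  -23403 − 6760 = -30163;  -78349 − 30163 = -108512
-1092 − 96 = -1188;  -6760 − 1188 = -7948;  -30163 − 7948 = -38111;  -108512 − 38111 = -146623
-1188 − 96 = -1284;  -7948 − 1284 = -9232;  -38111 − 9232 = -47343;  -146623 − 47343 = -193966

-193966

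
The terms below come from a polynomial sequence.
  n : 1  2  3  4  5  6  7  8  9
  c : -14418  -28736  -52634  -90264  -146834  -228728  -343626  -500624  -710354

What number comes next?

First differences: -14318, -23898, -37630, -56570, -81894, -114898, -156998, -209730
Second differences: -9580, -13732, -18940, -25324, -33004, -42100, -52732
Third differences: -4152, -5208, -6384, -7680, -9096, -10632
Fourth differences: -1056, -1176, -1296, -1416, -1536
Fifth differences: -120, -120, -120, -120
The fifth differences are constant (-120).
-1536 − 120 = -1656;  -10632 − 1656 = -12288;  -52732 − 12288 = -65020;  -209730 − 65020 = -274750;  -710354 − 274750 = -985104

-985104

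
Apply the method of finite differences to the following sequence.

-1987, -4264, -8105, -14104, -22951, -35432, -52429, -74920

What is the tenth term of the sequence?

-140776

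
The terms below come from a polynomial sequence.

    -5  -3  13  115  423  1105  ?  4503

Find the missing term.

2377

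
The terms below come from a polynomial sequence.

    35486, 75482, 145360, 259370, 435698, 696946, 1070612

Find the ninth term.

2292550

39996, 69878, 114010, 176328, 261248, 373666
29882, 44132, 62318, 84920, 112418
14250, 18186, 22602, 27498
3936, 4416, 4896
480, 480
Fifth differences constant at 480.
4896 + 480 = 5376;  27498 + 5376 = 32874;  112418 + 32874 = 145292;  373666 + 145292 = 518958;  1070612 + 518958 = 1589570
5376 + 480 = 5856;  32874 + 5856 = 38730;  145292 + 38730 = 184022;  518958 + 184022 = 702980;  1589570 + 702980 = 2292550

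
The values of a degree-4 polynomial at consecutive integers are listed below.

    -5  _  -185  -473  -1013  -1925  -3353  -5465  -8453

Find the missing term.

-53

Using the last 7 terms:
D1: -288, -540, -912, -1428, -2112, -2988
D2: -252, -372, -516, -684, -876
D3: -120, -144, -168, -192
D4: -24, -24, -24
Constant fourth difference = -24.
Extend backward: -120 + 24 = -96;  -252 + 96 = -156;  -288 + 156 = -132;  -185 + 132 = -53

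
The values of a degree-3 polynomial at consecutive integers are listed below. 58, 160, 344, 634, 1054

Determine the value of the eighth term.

Δ: 102, 184, 290, 420
Δ²: 82, 106, 130
Δ³: 24, 24
Constant third difference = 24, so extend:
130 + 24 = 154;  420 + 154 = 574;  1054 + 574 = 1628
154 + 24 = 178;  574 + 178 = 752;  1628 + 752 = 2380
178 + 24 = 202;  752 + 202 = 954;  2380 + 954 = 3334

3334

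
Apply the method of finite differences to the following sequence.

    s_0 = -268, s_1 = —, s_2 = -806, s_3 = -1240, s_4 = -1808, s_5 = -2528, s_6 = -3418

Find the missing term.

Using the last 5 terms:
Δ: -434  -568  -720  -890
Δ²: -134  -152  -170
Δ³: -18  -18
Constant third difference = -18.
Extend backward: -134 + 18 = -116;  -434 + 116 = -318;  -806 + 318 = -488

-488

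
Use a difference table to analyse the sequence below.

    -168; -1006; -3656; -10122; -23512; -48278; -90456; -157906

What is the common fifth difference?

Δ: -838, -2650, -6466, -13390, -24766, -42178, -67450
Δ²: -1812, -3816, -6924, -11376, -17412, -25272
Δ³: -2004, -3108, -4452, -6036, -7860
Δ⁴: -1104, -1344, -1584, -1824
Δ⁵: -240, -240, -240

-240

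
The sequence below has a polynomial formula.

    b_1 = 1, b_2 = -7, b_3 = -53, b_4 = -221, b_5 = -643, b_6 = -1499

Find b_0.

D1: -8, -46, -168, -422, -856
D2: -38, -122, -254, -434
D3: -84, -132, -180
D4: -48, -48
The fourth differences are constant at -48.
Work back: -84 + 48 = -36;  -38 + 36 = -2;  -8 + 2 = -6;  1 + 6 = 7

7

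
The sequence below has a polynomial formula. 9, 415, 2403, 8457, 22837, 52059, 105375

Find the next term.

First differences: 406 , 1988 , 6054 , 14380 , 29222 , 53316
Second differences: 1582 , 4066 , 8326 , 14842 , 24094
Third differences: 2484 , 4260 , 6516 , 9252
Fourth differences: 1776 , 2256 , 2736
Fifth differences: 480 , 480
Fifth differences constant at 480.
2736 + 480 = 3216;  9252 + 3216 = 12468;  24094 + 12468 = 36562;  53316 + 36562 = 89878;  105375 + 89878 = 195253

195253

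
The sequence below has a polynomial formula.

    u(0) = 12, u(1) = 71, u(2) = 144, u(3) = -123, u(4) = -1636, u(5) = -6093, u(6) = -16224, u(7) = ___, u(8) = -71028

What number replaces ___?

Using the first 7 terms:
First differences: 59, 73, -267, -1513, -4457, -10131
Second differences: 14, -340, -1246, -2944, -5674
Third differences: -354, -906, -1698, -2730
Fourth differences: -552, -792, -1032
Fifth differences: -240, -240
Constant fifth difference = -240.
Extend forward: -1032 − 240 = -1272;  -2730 − 1272 = -4002;  -5674 − 4002 = -9676;  -10131 − 9676 = -19807;  -16224 − 19807 = -36031

-36031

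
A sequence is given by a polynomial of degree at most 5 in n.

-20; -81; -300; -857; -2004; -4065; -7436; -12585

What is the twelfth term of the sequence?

-62841

First differences: -61, -219, -557, -1147, -2061, -3371, -5149
Second differences: -158, -338, -590, -914, -1310, -1778
Third differences: -180, -252, -324, -396, -468
Fourth differences: -72, -72, -72, -72
Fourth differences constant at -72.
-468 − 72 = -540;  -1778 − 540 = -2318;  -5149 − 2318 = -7467;  -12585 − 7467 = -20052
-540 − 72 = -612;  -2318 − 612 = -2930;  -7467 − 2930 = -10397;  -20052 − 10397 = -30449
-612 − 72 = -684;  -2930 − 684 = -3614;  -10397 − 3614 = -14011;  -30449 − 14011 = -44460
-684 − 72 = -756;  -3614 − 756 = -4370;  -14011 − 4370 = -18381;  -44460 − 18381 = -62841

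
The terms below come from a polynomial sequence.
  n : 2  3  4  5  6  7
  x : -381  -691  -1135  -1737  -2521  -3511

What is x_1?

Δ: -310  -444  -602  -784  -990
Δ²: -134  -158  -182  -206
Δ³: -24  -24  -24
The third differences are constant at -24.
Work back: -134 + 24 = -110;  -310 + 110 = -200;  -381 + 200 = -181

-181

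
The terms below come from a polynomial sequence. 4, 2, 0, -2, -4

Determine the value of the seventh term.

-8

D1: -2 , -2 , -2 , -2
The first differences are constant (-2).
-4 − 2 = -6
-6 − 2 = -8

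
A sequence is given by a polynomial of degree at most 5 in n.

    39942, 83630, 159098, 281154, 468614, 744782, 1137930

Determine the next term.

1681778

Δ: 43688, 75468, 122056, 187460, 276168, 393148
Δ²: 31780, 46588, 65404, 88708, 116980
Δ³: 14808, 18816, 23304, 28272
Δ⁴: 4008, 4488, 4968
Δ⁵: 480, 480
The fifth differences are constant (480).
4968 + 480 = 5448;  28272 + 5448 = 33720;  116980 + 33720 = 150700;  393148 + 150700 = 543848;  1137930 + 543848 = 1681778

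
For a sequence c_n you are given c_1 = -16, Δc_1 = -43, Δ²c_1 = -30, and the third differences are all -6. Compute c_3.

-132

Build the table forward from the leading diagonal:
Δ³: -6, -6, -6
Δ²: -30, -36, -42
Δ: -43, -73, -109
c: -16, -59, -132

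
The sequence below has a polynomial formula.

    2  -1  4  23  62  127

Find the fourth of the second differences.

26

Δ: -3, 5, 19, 39, 65
Δ²: 8, 14, 20, 26
Δ³: 6, 6, 6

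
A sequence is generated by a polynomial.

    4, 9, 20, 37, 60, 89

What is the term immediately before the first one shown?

First differences: 5, 11, 17, 23, 29
Second differences: 6, 6, 6, 6
The second differences are constant at 6.
Work back: 5 − 6 = -1;  4 + 1 = 5

5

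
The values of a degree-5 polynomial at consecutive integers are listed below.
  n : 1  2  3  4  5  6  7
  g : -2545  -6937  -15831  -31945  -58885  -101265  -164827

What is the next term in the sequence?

-256561

First differences: -4392, -8894, -16114, -26940, -42380, -63562
Second differences: -4502, -7220, -10826, -15440, -21182
Third differences: -2718, -3606, -4614, -5742
Fourth differences: -888, -1008, -1128
Fifth differences: -120, -120
Constant fifth difference = -120, so extend:
-1128 − 120 = -1248;  -5742 − 1248 = -6990;  -21182 − 6990 = -28172;  -63562 − 28172 = -91734;  -164827 − 91734 = -256561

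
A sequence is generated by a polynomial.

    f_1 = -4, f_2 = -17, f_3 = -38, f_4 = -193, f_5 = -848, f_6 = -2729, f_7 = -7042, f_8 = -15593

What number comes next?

Δ: -13 , -21 , -155 , -655 , -1881 , -4313 , -8551
Δ²: -8 , -134 , -500 , -1226 , -2432 , -4238
Δ³: -126 , -366 , -726 , -1206 , -1806
Δ⁴: -240 , -360 , -480 , -600
Δ⁵: -120 , -120 , -120
The fifth differences are constant (-120).
-600 − 120 = -720;  -1806 − 720 = -2526;  -4238 − 2526 = -6764;  -8551 − 6764 = -15315;  -15593 − 15315 = -30908

-30908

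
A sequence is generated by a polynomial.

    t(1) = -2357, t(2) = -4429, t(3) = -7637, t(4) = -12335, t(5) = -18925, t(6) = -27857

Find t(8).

D1: -2072, -3208, -4698, -6590, -8932
D2: -1136, -1490, -1892, -2342
D3: -354, -402, -450
D4: -48, -48
The fourth differences are constant (-48).
-450 − 48 = -498;  -2342 − 498 = -2840;  -8932 − 2840 = -11772;  -27857 − 11772 = -39629
-498 − 48 = -546;  -2840 − 546 = -3386;  -11772 − 3386 = -15158;  -39629 − 15158 = -54787

-54787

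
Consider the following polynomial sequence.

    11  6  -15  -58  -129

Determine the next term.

-234

First differences: -5 , -21 , -43 , -71
Second differences: -16 , -22 , -28
Third differences: -6 , -6
The third differences are constant (-6).
-28 − 6 = -34;  -71 − 34 = -105;  -129 − 105 = -234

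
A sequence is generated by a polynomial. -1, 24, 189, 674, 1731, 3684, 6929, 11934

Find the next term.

19239

D1: 25, 165, 485, 1057, 1953, 3245, 5005
D2: 140, 320, 572, 896, 1292, 1760
D3: 180, 252, 324, 396, 468
D4: 72, 72, 72, 72
Constant fourth difference = 72, so extend:
468 + 72 = 540;  1760 + 540 = 2300;  5005 + 2300 = 7305;  11934 + 7305 = 19239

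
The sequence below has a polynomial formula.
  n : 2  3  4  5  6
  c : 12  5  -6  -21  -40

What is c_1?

15

-7, -11, -15, -19
-4, -4, -4
The second differences are constant at -4.
Work back: -7 + 4 = -3;  12 + 3 = 15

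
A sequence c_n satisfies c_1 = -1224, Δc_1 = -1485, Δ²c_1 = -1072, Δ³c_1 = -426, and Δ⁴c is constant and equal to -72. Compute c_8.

-51561

Build the table forward from the leading diagonal:
Fourth differences: -72  -72  -72  -72  -72  -72  -72  -72
Third differences: -426  -498  -570  -642  -714  -786  -858  -930
Second differences: -1072  -1498  -1996  -2566  -3208  -3922  -4708  -5566
First differences: -1485  -2557  -4055  -6051  -8617  -11825  -15747  -20455
c: -1224  -2709  -5266  -9321  -15372  -23989  -35814  -51561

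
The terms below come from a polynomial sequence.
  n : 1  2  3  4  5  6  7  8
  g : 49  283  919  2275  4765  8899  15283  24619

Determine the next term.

37705

First differences: 234, 636, 1356, 2490, 4134, 6384, 9336
Second differences: 402, 720, 1134, 1644, 2250, 2952
Third differences: 318, 414, 510, 606, 702
Fourth differences: 96, 96, 96, 96
The fourth differences are constant (96).
702 + 96 = 798;  2952 + 798 = 3750;  9336 + 3750 = 13086;  24619 + 13086 = 37705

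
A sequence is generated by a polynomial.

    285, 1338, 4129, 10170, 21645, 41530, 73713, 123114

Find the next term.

195805

D1: 1053 , 2791 , 6041 , 11475 , 19885 , 32183 , 49401
D2: 1738 , 3250 , 5434 , 8410 , 12298 , 17218
D3: 1512 , 2184 , 2976 , 3888 , 4920
D4: 672 , 792 , 912 , 1032
D5: 120 , 120 , 120
The fifth differences are constant (120).
1032 + 120 = 1152;  4920 + 1152 = 6072;  17218 + 6072 = 23290;  49401 + 23290 = 72691;  123114 + 72691 = 195805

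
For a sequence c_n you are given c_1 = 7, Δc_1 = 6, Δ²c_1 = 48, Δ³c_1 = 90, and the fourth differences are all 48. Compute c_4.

Build the table forward from the leading diagonal:
D4: 48, 48, 48, 48
D3: 90, 138, 186, 234
D2: 48, 138, 276, 462
D1: 6, 54, 192, 468
c: 7, 13, 67, 259

259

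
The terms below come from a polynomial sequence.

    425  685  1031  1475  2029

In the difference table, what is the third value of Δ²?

110

Δ: 260, 346, 444, 554
Δ²: 86, 98, 110
Δ³: 12, 12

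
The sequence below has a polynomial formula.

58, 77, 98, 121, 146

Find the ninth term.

266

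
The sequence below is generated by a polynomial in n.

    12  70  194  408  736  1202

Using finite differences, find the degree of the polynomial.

3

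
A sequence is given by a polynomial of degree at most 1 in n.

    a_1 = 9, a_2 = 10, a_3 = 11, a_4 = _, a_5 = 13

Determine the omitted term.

Using the first 3 terms:
Δ: 1, 1
Constant first difference = 1.
Extend forward: 11 + 1 = 12

12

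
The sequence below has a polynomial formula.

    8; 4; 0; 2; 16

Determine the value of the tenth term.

476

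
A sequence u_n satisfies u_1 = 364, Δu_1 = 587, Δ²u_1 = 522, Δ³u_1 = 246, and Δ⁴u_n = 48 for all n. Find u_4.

3937

Build the table forward from the leading diagonal:
D4: 48, 48, 48, 48
D3: 246, 294, 342, 390
D2: 522, 768, 1062, 1404
D1: 587, 1109, 1877, 2939
u: 364, 951, 2060, 3937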